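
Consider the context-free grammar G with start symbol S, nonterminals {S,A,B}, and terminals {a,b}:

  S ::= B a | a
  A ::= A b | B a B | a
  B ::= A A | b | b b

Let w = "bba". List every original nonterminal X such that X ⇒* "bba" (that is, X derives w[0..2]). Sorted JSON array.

Convert to CNF:
  S -> B T1 | a
  A -> A T0 | B X2 | a
  B -> A A | T0 T0 | b
  T0 -> b
  T1 -> a
  X2 -> T1 B

CYK fill (cells [i..j] with 0 ≤ i ≤ j ≤ 2 only):
  cell(0,0) b: {B,T0}  orig:{B}
  cell(1,1) b: {B,T0}  orig:{B}
  cell(2,2) a: {A,S,T1}  orig:{A,S}
  cell(0,1) bb: {B}
  cell(1,2) ba: {S}
  cell(0,2) bba: {S}

Original NTs in T[0,2] deriving "bba": ["S"]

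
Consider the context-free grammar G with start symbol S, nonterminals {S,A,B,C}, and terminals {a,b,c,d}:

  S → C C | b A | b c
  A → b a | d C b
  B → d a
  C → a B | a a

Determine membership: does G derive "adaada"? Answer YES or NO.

Convert to CNF:
  S -> C C | T0 A | T0 T3
  A -> T0 T1 | T2 X4
  B -> T2 T1
  C -> T1 B | T1 T1
  T0 -> b
  T1 -> a
  T2 -> d
  T3 -> c
  X4 -> C T0

Fill CYK table bottom-up:
  cell(0,0) a: {T1}  orig:{}
  cell(1,1) d: {T2}  orig:{}
  cell(2,2) a: {T1}  orig:{}
  cell(3,3) a: {T1}  orig:{}
  cell(4,4) d: {T2}  orig:{}
  cell(5,5) a: {T1}  orig:{}
  cell(0,1) ad: ∅
  cell(1,2) da: {B}
  cell(2,3) aa: {C}
  cell(3,4) ad: ∅
  cell(4,5) da: {B}
  cell(0,2) ada: {C}
  cell(1,3) daa: ∅
  cell(2,4) aad: ∅
  cell(3,5) ada: {C}
  cell(0,3) adaa: ∅
  cell(1,4) daad: ∅
  cell(2,5) aada: ∅
  cell(0,4) adaad: ∅
  cell(1,5) daada: ∅
  cell(0,5) adaada: {S}

S ∈ T[0,5] ⇒ YES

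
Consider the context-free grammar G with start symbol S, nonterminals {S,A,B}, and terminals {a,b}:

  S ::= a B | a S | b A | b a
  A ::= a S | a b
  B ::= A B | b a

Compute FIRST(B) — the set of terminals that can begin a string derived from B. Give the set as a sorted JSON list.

FIRST iteration:
round 1:
  A via A→a S: +{a}
  B via B→A B: +{a}
  B via B→b a: +{b}
  S via S→a B: +{a}
  S via S→b A: +{b}
  FIRST(S)={a,b}  FIRST(A)={a}  FIRST(B)={a,b}
round 2: (no change)
  FIRST(S)={a,b}  FIRST(A)={a}  FIRST(B)={a,b}

FIRST(B) = ["a", "b"]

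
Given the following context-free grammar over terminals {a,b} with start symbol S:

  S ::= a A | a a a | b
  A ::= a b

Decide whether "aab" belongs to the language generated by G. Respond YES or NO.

CNF form of G:
  S -> T0 A | T0 X2 | b
  A -> T0 T1
  T0 -> a
  T1 -> b
  X2 -> T0 T0

Fill CYK table bottom-up:
  cell(0,0) a: {T0}  orig:{}
  cell(1,1) a: {T0}  orig:{}
  cell(2,2) b: {S,T1}  orig:{S}
  cell(0,1) aa: {X2}  orig:{}
  cell(1,2) ab: {A}
  cell(0,2) aab: {S}

S ∈ T[0,2] ⇒ YES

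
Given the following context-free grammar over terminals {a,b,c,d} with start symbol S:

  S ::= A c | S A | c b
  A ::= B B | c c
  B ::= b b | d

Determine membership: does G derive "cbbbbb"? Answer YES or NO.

Convert to CNF:
  S -> A T0 | S A | T0 T1
  A -> B B | T0 T0
  B -> T1 T1 | d
  T0 -> c
  T1 -> b

CYK fill:
  [0..0]={T0}  "c"  orig:{}
  [1..1]={T1}  "b"  orig:{}
  [2..2]={T1}  "b"  orig:{}
  [3..3]={T1}  "b"  orig:{}
  [4..4]={T1}  "b"  orig:{}
  [5..5]={T1}  "b"  orig:{}
  [0..1]={S}  "cb"
  [1..2]={B}  "bb"
  [2..3]={B}  "bb"
  [3..4]={B}  "bb"
  [4..5]={B}  "bb"
  [0..2]=∅  "cbb"
  [1..3]=∅  "bbb"
  [2..4]=∅  "bbb"
  [3..5]=∅  "bbb"
  [0..3]=∅  "cbbb"
  [1..4]={A}  "bbbb"
  [2..5]={A}  "bbbb"
  [0..4]=∅  "cbbbb"
  [1..5]=∅  "bbbbb"
  [0..5]={S}  "cbbbbb"

S ∈ T[0,5] ⇒ YES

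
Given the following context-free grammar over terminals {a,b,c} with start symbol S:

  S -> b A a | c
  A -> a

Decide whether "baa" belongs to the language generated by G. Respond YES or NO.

CNF form of G:
  S -> T0 X2 | c
  A -> a
  T0 -> b
  T1 -> a
  X2 -> A T1

Fill CYK table bottom-up:
  T[0,0] 'b' = {T0}  orig:{}
  T[1,1] 'a' = {A,T1}  orig:{A}
  T[2,2] 'a' = {A,T1}  orig:{A}
  T[0,1] 'ba' = ∅
  T[1,2] 'aa' = {X2}  orig:{}
  T[0,2] 'baa' = {S}

S ∈ T[0,2] ⇒ YES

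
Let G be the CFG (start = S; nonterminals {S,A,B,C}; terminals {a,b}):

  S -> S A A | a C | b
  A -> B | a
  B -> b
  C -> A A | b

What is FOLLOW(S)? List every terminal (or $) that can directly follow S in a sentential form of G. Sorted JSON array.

FIRST iteration:
iter 1:
  A via A→a: +{a}
  B via B→b: +{b}
  C via C→A A: +{a}
  C via C→b: +{b}
  S via S→a C: +{a}
  S via S→b: +{b}
  FIRST[S]={a,b}  FIRST[A]={a}  FIRST[B]={b}  FIRST[C]={a,b}
iter 2:
  A via A→B: +{b}
  FIRST[S]={a,b}  FIRST[A]={a,b}  FIRST[B]={b}  FIRST[C]={a,b}
iter 3: (stable)
  FIRST[S]={a,b}  FIRST[A]={a,b}  FIRST[B]={b}  FIRST[C]={a,b}

FOLLOW iteration:
FOLLOW(S) := {$}
round 1:
  C→A A: FOLLOW(A) ⊇ FIRST(A) = {a,b}; new: +{a,b}
  S→S A A: FOLLOW(S) ⊇ FIRST(A) = {a,b}; new: +{a,b}
  S→S A A: FOLLOW(A) ⊇ FOLLOW(S) ⊇ {$,a,b}; new: +{$}
  S→a C: FOLLOW(C) ⊇ FOLLOW(S) ⊇ {$,a,b}; new: +{$,a,b}
  FOLLOW[S]={$,a,b}  FOLLOW[A]={$,a,b}  FOLLOW[B]={}  FOLLOW[C]={$,a,b}
round 2:
  A→B: FOLLOW(B) ⊇ FOLLOW(A) ⊇ {$,a,b}; new: +{$,a,b}
  FOLLOW[S]={$,a,b}  FOLLOW[A]={$,a,b}  FOLLOW[B]={$,a,b}  FOLLOW[C]={$,a,b}
round 3: done
  FOLLOW[S]={$,a,b}  FOLLOW[A]={$,a,b}  FOLLOW[B]={$,a,b}  FOLLOW[C]={$,a,b}

FOLLOW(S) = ["$", "a", "b"]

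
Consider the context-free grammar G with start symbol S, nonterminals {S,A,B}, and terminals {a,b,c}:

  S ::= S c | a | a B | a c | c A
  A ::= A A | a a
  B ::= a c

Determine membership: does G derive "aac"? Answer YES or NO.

Convert to CNF:
  S -> S T1 | T0 B | T0 T1 | T1 A | a
  A -> A A | T0 T0
  B -> T0 T1
  T0 -> a
  T1 -> c

CYK table (by increasing span):
  cell(0,0) a: {S,T0}  orig:{S}
  cell(1,1) a: {S,T0}  orig:{S}
  cell(2,2) c: {T1}  orig:{}
  cell(0,1) aa: {A}
  cell(1,2) ac: {B,S}
  cell(0,2) aac: {S}

S ∈ T[0,2] ⇒ YES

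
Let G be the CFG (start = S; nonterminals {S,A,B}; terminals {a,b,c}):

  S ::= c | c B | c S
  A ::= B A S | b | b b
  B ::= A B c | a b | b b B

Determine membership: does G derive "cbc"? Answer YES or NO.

CNF form of G:
  S -> T1 B | T1 S | c
  A -> B X3 | T0 T0 | b
  B -> A X4 | T0 X5 | T2 T0
  T0 -> b
  T1 -> c
  T2 -> a
  X3 -> A S
  X4 -> B T1
  X5 -> T0 B

Fill CYK table bottom-up:
  T[0,0] 'c' = {S,T1}  orig:{S}
  T[1,1] 'b' = {A,T0}  orig:{A}
  T[2,2] 'c' = {S,T1}  orig:{S}
  T[0,1] 'cb' = ∅
  T[1,2] 'bc' = {X3}  orig:{}
  T[0,2] 'cbc' = ∅

S ∉ T[0,2] ⇒ NO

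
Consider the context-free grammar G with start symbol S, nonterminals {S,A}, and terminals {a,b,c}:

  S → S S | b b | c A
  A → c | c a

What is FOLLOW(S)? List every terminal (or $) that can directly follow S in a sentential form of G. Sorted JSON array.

Compute FIRST by fixpoint:
pass 1:
  A via A→c: +{c}
  S via S→b b: +{b}
  S via S→c A: +{c}
  FIRST(S)={b,c}  FIRST(A)={c}
pass 2: — fixpoint
  FIRST(S)={b,c}  FIRST(A)={c}

FOLLOW sets:
seed FOLLOW(S) with $
round 1:
  S→S S: FOLLOW(S) ⊇ FIRST(S) = {b,c}; new: +{b,c}
  S→c A: FOLLOW(A) ⊇ FOLLOW(S) ⊇ {$,b,c}; new: +{$,b,c}
  S: {$,b,c}  A: {$,b,c}
round 2: (no change)
  S: {$,b,c}  A: {$,b,c}

FOLLOW(S) = ["$", "b", "c"]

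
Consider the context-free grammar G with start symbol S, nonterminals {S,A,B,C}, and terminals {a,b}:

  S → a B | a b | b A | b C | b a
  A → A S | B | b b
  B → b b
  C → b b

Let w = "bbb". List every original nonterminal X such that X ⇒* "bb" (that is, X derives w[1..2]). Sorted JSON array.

Convert to CNF:
  S -> T0 A | T0 C | T0 T1 | T1 B | T1 T0
  A -> A S | T0 T0
  B -> T0 T0
  C -> T0 T0
  T0 -> b
  T1 -> a

CYK table (by increasing span), restricted to cells inside w[1..2]:
  [1..1]={T0}  "b"  orig:{}
  [2..2]={T0}  "b"  orig:{}
  [1..2]={A,B,C}  "bb"

Original NTs in T[1,2] deriving "bb": ["A", "B", "C"]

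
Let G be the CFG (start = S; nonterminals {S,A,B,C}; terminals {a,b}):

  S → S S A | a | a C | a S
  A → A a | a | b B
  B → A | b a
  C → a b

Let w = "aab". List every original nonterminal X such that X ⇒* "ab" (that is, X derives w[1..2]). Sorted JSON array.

CNF form of G:
  S -> S X2 | T0 C | T0 S | a
  A -> A T0 | T1 B | a
  B -> A T0 | T1 B | T1 T0 | a
  C -> T0 T1
  T0 -> a
  T1 -> b
  X2 -> S A

Fill CYK table bottom-up, restricted to cells inside w[1..2]:
  T[1,1] 'a' = {A,B,S,T0}  orig:{A,B,S}
  T[2,2] 'b' = {T1}  orig:{}
  T[1,2] 'ab' = {C}

Original NTs in T[1,2] deriving "ab": ["C"]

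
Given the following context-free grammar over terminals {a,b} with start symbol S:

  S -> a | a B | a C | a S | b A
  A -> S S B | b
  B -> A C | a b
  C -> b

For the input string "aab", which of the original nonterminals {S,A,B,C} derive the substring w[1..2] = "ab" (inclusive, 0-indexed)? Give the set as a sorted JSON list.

CNF form of G:
  S -> T0 B | T0 C | T0 S | T1 A | a
  A -> S X2 | b
  B -> A C | T0 T1
  C -> b
  T0 -> a
  T1 -> b
  X2 -> S B

CYK fill, restricted to cells inside w[1..2]:
  [1..1]={S,T0}  "a"  orig:{S}
  [2..2]={A,C,T1}  "b"  orig:{A,C}
  [1..2]={B,S}  "ab"

Original NTs in T[1,2] deriving "ab": ["B", "S"]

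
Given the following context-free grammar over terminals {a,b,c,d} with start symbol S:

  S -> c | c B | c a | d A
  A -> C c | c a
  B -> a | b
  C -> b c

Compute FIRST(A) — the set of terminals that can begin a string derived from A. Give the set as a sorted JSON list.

FIRST sets, iterate to fixpoint:
pass 1:
  A via A→c a: +{c}
  B via B→a: +{a}
  B via B→b: +{b}
  C via C→b c: +{b}
  S via S→c: +{c}
  S via S→d A: +{d}
  S: {c,d}  A: {c}  B: {a,b}  C: {b}
pass 2:
  A via A→C c: +{b}
  S: {c,d}  A: {b,c}  B: {a,b}  C: {b}
pass 3: — fixpoint
  S: {c,d}  A: {b,c}  B: {a,b}  C: {b}

FIRST(A) = ["b", "c"]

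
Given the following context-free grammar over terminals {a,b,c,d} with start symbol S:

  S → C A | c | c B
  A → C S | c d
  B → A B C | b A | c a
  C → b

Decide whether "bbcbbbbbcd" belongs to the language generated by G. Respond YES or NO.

Convert to CNF:
  S -> C A | T0 B | c
  A -> C S | T0 T1
  B -> A X4 | T0 T3 | T2 A
  C -> b
  T0 -> c
  T1 -> d
  T2 -> b
  T3 -> a
  X4 -> B C

CYK fill:
  [0..0]={C,T2}  "b"  orig:{C}
  [1..1]={C,T2}  "b"  orig:{C}
  [2..2]={S,T0}  "c"  orig:{S}
  [3..3]={C,T2}  "b"  orig:{C}
  [4..4]={C,T2}  "b"  orig:{C}
  [5..5]={C,T2}  "b"  orig:{C}
  [6..6]={C,T2}  "b"  orig:{C}
  [7..7]={C,T2}  "b"  orig:{C}
  [8..8]={S,T0}  "c"  orig:{S}
  [9..9]={T1}  "d"  orig:{}
  [0..1]=∅  "bb"
  [1..2]={A}  "bc"
  [2..3]=∅  "cb"
  [3..4]=∅  "bb"
  [4..5]=∅  "bb"
  [5..6]=∅  "bb"
  [6..7]=∅  "bb"
  [7..8]={A}  "bc"
  [8..9]={A}  "cd"
  [0..2]={B,S}  "bbc"
  [1..3]=∅  "bcb"
  [2..4]=∅  "cbb"
  [3..5]=∅  "bbb"
  [4..6]=∅  "bbb"
  [5..7]=∅  "bbb"
  [6..8]={B,S}  "bbc"
  [7..9]={B,S}  "bcd"
  [0..3]={X4}  "bbcb"  orig:{}
  [1..4]=∅  "bcbb"
  [2..5]=∅  "cbbb"
  [3..6]=∅  "bbbb"
  [4..7]=∅  "bbbb"
  [5..8]={A}  "bbbc"
  [6..9]={A}  "bbcd"
  [0..4]=∅  "bbcbb"
  [1..5]=∅  "bcbbb"
  [2..6]=∅  "cbbbb"
  [3..7]=∅  "bbbbb"
  [4..8]={B,S}  "bbbbc"
  [5..9]={B,S}  "bbbcd"
  [0..5]=∅  "bbcbbb"
  [1..6]=∅  "bcbbbb"
  [2..7]=∅  "cbbbbb"
  [3..8]={A}  "bbbbbc"
  [4..9]={A}  "bbbbcd"
  [0..6]=∅  "bbcbbbb"
  [1..7]=∅  "bcbbbbb"
  [2..8]=∅  "cbbbbbc"
  [3..9]={B,S}  "bbbbbcd"
  [0..7]=∅  "bbcbbbbb"
  [1..8]=∅  "bcbbbbbc"
  [2..9]={S}  "cbbbbbcd"
  [0..8]=∅  "bbcbbbbbc"
  [1..9]={A}  "bcbbbbbcd"
  [0..9]={B,S}  "bbcbbbbbcd"

S ∈ T[0,9] ⇒ YES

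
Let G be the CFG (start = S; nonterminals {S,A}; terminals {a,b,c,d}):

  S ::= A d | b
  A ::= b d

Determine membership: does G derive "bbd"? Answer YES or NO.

Convert to CNF:
  S -> A T1 | b
  A -> T0 T1
  T0 -> b
  T1 -> d

Fill CYK table bottom-up:
  T[0,0] 'b' = {S,T0}  orig:{S}
  T[1,1] 'b' = {S,T0}  orig:{S}
  T[2,2] 'd' = {T1}  orig:{}
  T[0,1] 'bb' = ∅
  T[1,2] 'bd' = {A}
  T[0,2] 'bbd' = ∅

S ∉ T[0,2] ⇒ NO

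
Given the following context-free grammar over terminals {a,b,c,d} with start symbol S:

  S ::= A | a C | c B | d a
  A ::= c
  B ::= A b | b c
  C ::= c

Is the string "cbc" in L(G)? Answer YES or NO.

Convert to CNF:
  S -> T1 B | T2 C | T3 T2 | c
  A -> c
  B -> A T0 | T0 T1
  C -> c
  T0 -> b
  T1 -> c
  T2 -> a
  T3 -> d

Fill CYK table bottom-up:
  T[0,0] 'c' = {A,C,S,T1}  orig:{A,C,S}
  T[1,1] 'b' = {T0}  orig:{}
  T[2,2] 'c' = {A,C,S,T1}  orig:{A,C,S}
  T[0,1] 'cb' = {B}
  T[1,2] 'bc' = {B}
  T[0,2] 'cbc' = {S}

S ∈ T[0,2] ⇒ YES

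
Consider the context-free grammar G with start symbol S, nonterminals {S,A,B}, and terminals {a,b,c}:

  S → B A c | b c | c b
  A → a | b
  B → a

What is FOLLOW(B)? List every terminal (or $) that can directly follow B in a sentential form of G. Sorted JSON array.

FIRST sets, iterate to fixpoint:
round 1:
  A via A→a: +{a}
  A via A→b: +{b}
  B via B→a: +{a}
  S via S→B A c: +{a}
  S via S→b c: +{b}
  S via S→c b: +{c}
  FIRST[S]={a,b,c}  FIRST[A]={a,b}  FIRST[B]={a}
round 2: (no change)
  FIRST[S]={a,b,c}  FIRST[A]={a,b}  FIRST[B]={a}

FOLLOW sets:
FOLLOW(S) := {$}
[1]
  S→B A c: FOLLOW(B) ⊇ FIRST(A) = {a,b}; new: +{a,b}
  S→B A c: FOLLOW(A) ⊇ FIRST(c) = {c}; new: +{c}
  FOLLOW[S]={$}  FOLLOW[A]={c}  FOLLOW[B]={a,b}
[2] (no change)
  FOLLOW[S]={$}  FOLLOW[A]={c}  FOLLOW[B]={a,b}

FOLLOW(B) = ["a", "b"]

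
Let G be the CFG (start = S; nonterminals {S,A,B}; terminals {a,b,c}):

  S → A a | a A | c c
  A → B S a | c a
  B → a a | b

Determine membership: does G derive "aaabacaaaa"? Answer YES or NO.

CNF form of G:
  S -> A T0 | T0 A | T1 T1
  A -> B X2 | T1 T0
  B -> T0 T0 | b
  T0 -> a
  T1 -> c
  X2 -> S T0

CYK fill:
  [0..0]={T0}  "a"  orig:{}
  [1..1]={T0}  "a"  orig:{}
  [2..2]={T0}  "a"  orig:{}
  [3..3]={B}  "b"
  [4..4]={T0}  "a"  orig:{}
  [5..5]={T1}  "c"  orig:{}
  [6..6]={T0}  "a"  orig:{}
  [7..7]={T0}  "a"  orig:{}
  [8..8]={T0}  "a"  orig:{}
  [9..9]={T0}  "a"  orig:{}
  [0..1]={B}  "aa"
  [1..2]={B}  "aa"
  [2..3]=∅  "ab"
  [3..4]=∅  "ba"
  [4..5]=∅  "ac"
  [5..6]={A}  "ca"
  [6..7]={B}  "aa"
  [7..8]={B}  "aa"
  [8..9]={B}  "aa"
  [0..2]=∅  "aaa"
  [1..3]=∅  "aab"
  [2..4]=∅  "aba"
  [3..5]=∅  "bac"
  [4..6]={S}  "aca"
  [5..7]={S}  "caa"
  [6..8]=∅  "aaa"
  [7..9]=∅  "aaa"
  [0..3]=∅  "aaab"
  [1..4]=∅  "aaba"
  [2..5]=∅  "abac"
  [3..6]=∅  "baca"
  [4..7]={X2}  "acaa"  orig:{}
  [5..8]={X2}  "caaa"  orig:{}
  [6..9]=∅  "aaaa"
  [0..4]=∅  "aaaba"
  [1..5]=∅  "aabac"
  [2..6]=∅  "abaca"
  [3..7]={A}  "bacaa"
  [4..8]=∅  "acaaa"
  [5..9]=∅  "caaaa"
  [0..5]=∅  "aaabac"
  [1..6]=∅  "aabaca"
  [2..7]={S}  "abacaa"
  [3..8]={S}  "bacaaa"
  [4..9]=∅  "acaaaa"
  [0..6]=∅  "aaabaca"
  [1..7]=∅  "aabacaa"
  [2..8]={X2}  "abacaaa"  orig:{}
  [3..9]={X2}  "bacaaaa"  orig:{}
  [0..7]=∅  "aaabacaa"
  [1..8]=∅  "aabacaaa"
  [2..9]=∅  "abacaaaa"
  [0..8]={A}  "aaabacaaa"
  [1..9]={A}  "aabacaaaa"
  [0..9]={S}  "aaabacaaaa"

S ∈ T[0,9] ⇒ YES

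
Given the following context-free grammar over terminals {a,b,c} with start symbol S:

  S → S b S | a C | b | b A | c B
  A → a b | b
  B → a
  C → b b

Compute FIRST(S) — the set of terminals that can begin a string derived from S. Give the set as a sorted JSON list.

FIRST sets, iterate to fixpoint:
round 1:
  A via A→a b: +{a}
  A via A→b: +{b}
  B via B→a: +{a}
  C via C→b b: +{b}
  S via S→a C: +{a}
  S via S→b: +{b}
  S via S→c B: +{c}
  S: {a,b,c}  A: {a,b}  B: {a}  C: {b}
round 2: (no change)
  S: {a,b,c}  A: {a,b}  B: {a}  C: {b}

FIRST(S) = ["a", "b", "c"]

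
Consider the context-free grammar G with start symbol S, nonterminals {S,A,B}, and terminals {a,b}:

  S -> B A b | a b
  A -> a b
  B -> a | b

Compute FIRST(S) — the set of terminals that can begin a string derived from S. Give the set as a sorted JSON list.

Compute FIRST by fixpoint:
iter 1:
  A via A→a b: +{a}
  B via B→a: +{a}
  B via B→b: +{b}
  S via S→B A b: +{a,b}
  FIRST(S)={a,b}  FIRST(A)={a}  FIRST(B)={a,b}
iter 2: — fixpoint
  FIRST(S)={a,b}  FIRST(A)={a}  FIRST(B)={a,b}

FIRST(S) = ["a", "b"]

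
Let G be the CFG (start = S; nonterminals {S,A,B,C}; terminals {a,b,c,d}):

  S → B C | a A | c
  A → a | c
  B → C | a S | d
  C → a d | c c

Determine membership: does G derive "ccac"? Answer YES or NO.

Convert to CNF:
  S -> B C | T0 A | c
  A -> a | c
  B -> T0 S | T0 T1 | T2 T2 | d
  C -> T0 T1 | T2 T2
  T0 -> a
  T1 -> d
  T2 -> c

Fill CYK table bottom-up:
  cell(0,0) c: {A,S,T2}  orig:{A,S}
  cell(1,1) c: {A,S,T2}  orig:{A,S}
  cell(2,2) a: {A,T0}  orig:{A}
  cell(3,3) c: {A,S,T2}  orig:{A,S}
  cell(0,1) cc: {B,C}
  cell(1,2) ca: ∅
  cell(2,3) ac: {B,S}
  cell(0,2) cca: ∅
  cell(1,3) cac: ∅
  cell(0,3) ccac: ∅

S ∉ T[0,3] ⇒ NO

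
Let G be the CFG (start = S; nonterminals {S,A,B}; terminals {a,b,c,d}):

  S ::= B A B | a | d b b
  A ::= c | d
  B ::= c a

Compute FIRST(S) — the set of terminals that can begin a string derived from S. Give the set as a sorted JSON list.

FIRST iteration:
iter 1:
  A via A→c: +{c}
  A via A→d: +{d}
  B via B→c a: +{c}
  S via S→B A B: +{c}
  S via S→a: +{a}
  S via S→d b b: +{d}
  FIRST[S]={a,c,d}  FIRST[A]={c,d}  FIRST[B]={c}
iter 2: done
  FIRST[S]={a,c,d}  FIRST[A]={c,d}  FIRST[B]={c}

FIRST(S) = ["a", "c", "d"]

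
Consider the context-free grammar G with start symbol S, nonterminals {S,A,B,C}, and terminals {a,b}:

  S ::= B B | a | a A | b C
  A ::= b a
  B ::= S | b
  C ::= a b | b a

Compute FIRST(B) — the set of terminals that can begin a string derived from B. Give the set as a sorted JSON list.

FIRST sets, iterate to fixpoint:
[1]
  A via A→b a: +{b}
  B via B→b: +{b}
  C via C→a b: +{a}
  C via C→b a: +{b}
  S via S→B B: +{b}
  S via S→a: +{a}
  FIRST(S)={a,b}  FIRST(A)={b}  FIRST(B)={b}  FIRST(C)={a,b}
[2]
  B via B→S: +{a}
  FIRST(S)={a,b}  FIRST(A)={b}  FIRST(B)={a,b}  FIRST(C)={a,b}
[3] — fixpoint
  FIRST(S)={a,b}  FIRST(A)={b}  FIRST(B)={a,b}  FIRST(C)={a,b}

FIRST(B) = ["a", "b"]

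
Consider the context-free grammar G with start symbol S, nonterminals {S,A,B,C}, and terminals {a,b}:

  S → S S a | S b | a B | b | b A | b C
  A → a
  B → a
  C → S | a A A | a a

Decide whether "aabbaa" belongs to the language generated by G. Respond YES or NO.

CNF form of G:
  S -> S T1 | S X4 | T0 B | T1 A | T1 C | b
  A -> a
  B -> a
  C -> S T1 | S X2 | T0 B | T0 T0 | T0 X3 | T1 A | T1 C | b
  T0 -> a
  T1 -> b
  X2 -> S T0
  X3 -> A A
  X4 -> S T0

CYK table (by increasing span):
  [0..0]={A,B,T0}  "a"  orig:{A,B}
  [1..1]={A,B,T0}  "a"  orig:{A,B}
  [2..2]={C,S,T1}  "b"  orig:{C,S}
  [3..3]={C,S,T1}  "b"  orig:{C,S}
  [4..4]={A,B,T0}  "a"  orig:{A,B}
  [5..5]={A,B,T0}  "a"  orig:{A,B}
  [0..1]={C,S,X3}  "aa"  orig:{C,S}
  [1..2]=∅  "ab"
  [2..3]={C,S}  "bb"
  [3..4]={C,S,X2,X4}  "ba"  orig:{C,S}
  [4..5]={C,S,X3}  "aa"  orig:{C,S}
  [0..2]={C,S}  "aab"
  [1..3]=∅  "abb"
  [2..4]={C,S,X2,X4}  "bba"  orig:{C,S}
  [3..5]={C,S,X2,X4}  "baa"  orig:{C,S}
  [0..3]={C,S}  "aabb"
  [1..4]=∅  "abba"
  [2..5]={C,S,X2,X4}  "bbaa"  orig:{C,S}
  [0..4]={C,S,X2,X4}  "aabba"  orig:{C,S}
  [1..5]=∅  "abbaa"
  [0..5]={C,S,X2,X4}  "aabbaa"  orig:{C,S}

S ∈ T[0,5] ⇒ YES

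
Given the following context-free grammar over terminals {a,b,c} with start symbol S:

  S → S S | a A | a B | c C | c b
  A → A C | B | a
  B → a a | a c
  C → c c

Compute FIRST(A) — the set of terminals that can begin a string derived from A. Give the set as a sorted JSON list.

FIRST iteration:
pass 1:
  A via A→a: +{a}
  B via B→a a: +{a}
  C via C→c c: +{c}
  S via S→a A: +{a}
  S via S→c C: +{c}
  FIRST[S]={a,c}  FIRST[A]={a}  FIRST[B]={a}  FIRST[C]={c}
pass 2: (stable)
  FIRST[S]={a,c}  FIRST[A]={a}  FIRST[B]={a}  FIRST[C]={c}

FIRST(A) = ["a"]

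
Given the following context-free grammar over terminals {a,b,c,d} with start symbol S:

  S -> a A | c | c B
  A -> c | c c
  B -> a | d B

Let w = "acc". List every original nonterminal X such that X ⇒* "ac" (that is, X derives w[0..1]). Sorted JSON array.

Convert to CNF:
  S -> T0 B | T2 A | c
  A -> T0 T0 | c
  B -> T1 B | a
  T0 -> c
  T1 -> d
  T2 -> a

CYK fill, restricted to cells inside w[0..1]:
  cell(0,0) a: {B,T2}  orig:{B}
  cell(1,1) c: {A,S,T0}  orig:{A,S}
  cell(0,1) ac: {S}

Original NTs in T[0,1] deriving "ac": ["S"]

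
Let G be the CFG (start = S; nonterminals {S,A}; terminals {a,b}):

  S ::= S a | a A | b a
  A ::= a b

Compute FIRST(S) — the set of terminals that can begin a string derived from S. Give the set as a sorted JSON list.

Compute FIRST by fixpoint:
iter 1:
  A via A→a b: +{a}
  S via S→a A: +{a}
  S via S→b a: +{b}
  FIRST[S]={a,b}  FIRST[A]={a}
iter 2: (stable)
  FIRST[S]={a,b}  FIRST[A]={a}

FIRST(S) = ["a", "b"]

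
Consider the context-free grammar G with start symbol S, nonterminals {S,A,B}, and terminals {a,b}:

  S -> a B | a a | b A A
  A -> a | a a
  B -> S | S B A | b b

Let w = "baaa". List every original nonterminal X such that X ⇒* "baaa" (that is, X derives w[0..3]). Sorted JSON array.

Convert to CNF:
  S -> T0 B | T0 T0 | T1 X4
  A -> T0 T0 | a
  B -> S X2 | T0 B | T0 T0 | T1 T1 | T1 X3
  T0 -> a
  T1 -> b
  X2 -> B A
  X3 -> A A
  X4 -> A A

Fill CYK table bottom-up, restricted to cells inside w[0..3]:
  cell(0,0) b: {T1}  orig:{}
  cell(1,1) a: {A,T0}  orig:{A}
  cell(2,2) a: {A,T0}  orig:{A}
  cell(3,3) a: {A,T0}  orig:{A}
  cell(0,1) ba: ∅
  cell(1,2) aa: {A,B,S,X3,X4}  orig:{A,B,S}
  cell(2,3) aa: {A,B,S,X3,X4}  orig:{A,B,S}
  cell(0,2) baa: {B,S}
  cell(1,3) aaa: {B,S,X2,X3,X4}  orig:{B,S}
  cell(0,3) baaa: {B,S,X2}  orig:{B,S}

Original NTs in T[0,3] deriving "baaa": ["B", "S"]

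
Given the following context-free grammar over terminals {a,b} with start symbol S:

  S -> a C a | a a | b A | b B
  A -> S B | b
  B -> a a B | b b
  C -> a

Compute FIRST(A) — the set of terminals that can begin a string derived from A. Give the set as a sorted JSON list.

Compute FIRST by fixpoint:
iter 1:
  A via A→b: +{b}
  B via B→a a B: +{a}
  B via B→b b: +{b}
  C via C→a: +{a}
  S via S→a C a: +{a}
  S via S→b A: +{b}
  S: {a,b}  A: {b}  B: {a,b}  C: {a}
iter 2:
  A via A→S B: +{a}
  S: {a,b}  A: {a,b}  B: {a,b}  C: {a}
iter 3: — fixpoint
  S: {a,b}  A: {a,b}  B: {a,b}  C: {a}

FIRST(A) = ["a", "b"]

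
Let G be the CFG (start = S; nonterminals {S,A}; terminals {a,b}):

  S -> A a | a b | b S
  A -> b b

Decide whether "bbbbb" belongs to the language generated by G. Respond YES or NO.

CNF form of G:
  S -> A T1 | T0 S | T1 T0
  A -> T0 T0
  T0 -> b
  T1 -> a

CYK table (by increasing span):
  [0..0]={T0}  "b"  orig:{}
  [1..1]={T0}  "b"  orig:{}
  [2..2]={T0}  "b"  orig:{}
  [3..3]={T0}  "b"  orig:{}
  [4..4]={T0}  "b"  orig:{}
  [0..1]={A}  "bb"
  [1..2]={A}  "bb"
  [2..3]={A}  "bb"
  [3..4]={A}  "bb"
  [0..2]=∅  "bbb"
  [1..3]=∅  "bbb"
  [2..4]=∅  "bbb"
  [0..3]=∅  "bbbb"
  [1..4]=∅  "bbbb"
  [0..4]=∅  "bbbbb"

S ∉ T[0,4] ⇒ NO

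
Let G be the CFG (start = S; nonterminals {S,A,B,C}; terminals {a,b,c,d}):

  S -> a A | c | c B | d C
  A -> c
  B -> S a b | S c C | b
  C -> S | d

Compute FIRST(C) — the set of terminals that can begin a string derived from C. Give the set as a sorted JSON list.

FIRST sets, iterate to fixpoint:
pass 1:
  A via A→c: +{c}
  B via B→b: +{b}
  C via C→d: +{d}
  S via S→a A: +{a}
  S via S→c: +{c}
  S via S→d C: +{d}
  FIRST(S)={a,c,d}  FIRST(A)={c}  FIRST(B)={b}  FIRST(C)={d}
pass 2:
  B via B→S a b: +{a,c,d}
  C via C→S: +{a,c}
  FIRST(S)={a,c,d}  FIRST(A)={c}  FIRST(B)={a,b,c,d}  FIRST(C)={a,c,d}
pass 3: — fixpoint
  FIRST(S)={a,c,d}  FIRST(A)={c}  FIRST(B)={a,b,c,d}  FIRST(C)={a,c,d}

FIRST(C) = ["a", "c", "d"]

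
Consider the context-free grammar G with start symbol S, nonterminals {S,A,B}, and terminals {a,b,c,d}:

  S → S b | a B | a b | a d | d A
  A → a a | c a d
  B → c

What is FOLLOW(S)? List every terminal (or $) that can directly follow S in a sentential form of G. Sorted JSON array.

FIRST iteration:
round 1:
  A via A→a a: +{a}
  A via A→c a d: +{c}
  B via B→c: +{c}
  S via S→a B: +{a}
  S via S→d A: +{d}
  FIRST[S]={a,d}  FIRST[A]={a,c}  FIRST[B]={c}
round 2: (stable)
  FIRST[S]={a,d}  FIRST[A]={a,c}  FIRST[B]={c}

FOLLOW sets:
seed FOLLOW(S) with $
iter 1:
  S→S b: FOLLOW(S) ⊇ FIRST(b) = {b}; new: +{b}
  S→a B: FOLLOW(B) ⊇ FOLLOW(S) ⊇ {$,b}; new: +{$,b}
  S→d A: FOLLOW(A) ⊇ FOLLOW(S) ⊇ {$,b}; new: +{$,b}
  S: {$,b}  A: {$,b}  B: {$,b}
iter 2: (no change)
  S: {$,b}  A: {$,b}  B: {$,b}

FOLLOW(S) = ["$", "b"]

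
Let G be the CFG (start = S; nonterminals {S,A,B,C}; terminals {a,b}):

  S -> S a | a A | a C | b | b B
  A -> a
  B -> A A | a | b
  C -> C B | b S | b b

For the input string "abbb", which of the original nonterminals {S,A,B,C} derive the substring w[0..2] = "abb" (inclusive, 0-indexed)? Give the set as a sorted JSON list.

Convert to CNF:
  S -> S T1 | T0 B | T1 A | T1 C | b
  A -> a
  B -> A A | a | b
  C -> C B | T0 S | T0 T0
  T0 -> b
  T1 -> a

CYK table (by increasing span), restricted to cells inside w[0..2]:
  T[0,0] 'a' = {A,B,T1}  orig:{A,B}
  T[1,1] 'b' = {B,S,T0}  orig:{B,S}
  T[2,2] 'b' = {B,S,T0}  orig:{B,S}
  T[0,1] 'ab' = ∅
  T[1,2] 'bb' = {C,S}
  T[0,2] 'abb' = {S}

Original NTs in T[0,2] deriving "abb": ["S"]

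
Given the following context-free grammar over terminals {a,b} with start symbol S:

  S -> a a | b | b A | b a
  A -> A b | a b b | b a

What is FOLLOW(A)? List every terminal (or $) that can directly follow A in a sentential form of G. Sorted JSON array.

FIRST sets, iterate to fixpoint:
pass 1:
  A via A→a b b: +{a}
  A via A→b a: +{b}
  S via S→a a: +{a}
  S via S→b: +{b}
  FIRST(S)={a,b}  FIRST(A)={a,b}
pass 2: (stable)
  FIRST(S)={a,b}  FIRST(A)={a,b}

Compute FOLLOW by fixpoint:
initialize: $ ∈ FOLLOW(S)
round 1:
  A→A b: FOLLOW(A) ⊇ FIRST(b) = {b}; new: +{b}
  S→b A: FOLLOW(A) ⊇ FOLLOW(S) ⊇ {$}; new: +{$}
  S: {$}  A: {$,b}
round 2: — fixpoint
  S: {$}  A: {$,b}

FOLLOW(A) = ["$", "b"]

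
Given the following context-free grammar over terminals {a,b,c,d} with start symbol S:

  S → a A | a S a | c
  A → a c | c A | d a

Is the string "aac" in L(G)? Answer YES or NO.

CNF form of G:
  S -> T0 A | T0 X3 | c
  A -> T0 T1 | T1 A | T2 T0
  T0 -> a
  T1 -> c
  T2 -> d
  X3 -> S T0

Fill CYK table bottom-up:
  T[0,0] 'a' = {T0}  orig:{}
  T[1,1] 'a' = {T0}  orig:{}
  T[2,2] 'c' = {S,T1}  orig:{S}
  T[0,1] 'aa' = ∅
  T[1,2] 'ac' = {A}
  T[0,2] 'aac' = {S}

S ∈ T[0,2] ⇒ YES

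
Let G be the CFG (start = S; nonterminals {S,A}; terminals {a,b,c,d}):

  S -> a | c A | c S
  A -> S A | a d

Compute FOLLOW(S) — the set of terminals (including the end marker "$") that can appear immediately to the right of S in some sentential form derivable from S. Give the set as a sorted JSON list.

Compute FIRST by fixpoint:
round 1:
  A via A→a d: +{a}
  S via S→a: +{a}
  S via S→c A: +{c}
  FIRST(S)={a,c}  FIRST(A)={a}
round 2:
  A via A→S A: +{c}
  FIRST(S)={a,c}  FIRST(A)={a,c}
round 3: done
  FIRST(S)={a,c}  FIRST(A)={a,c}

FOLLOW iteration:
seed FOLLOW(S) with $
pass 1:
  A→S A: FOLLOW(S) ⊇ FIRST(A) = {a,c}; new: +{a,c}
  S→c A: FOLLOW(A) ⊇ FOLLOW(S) ⊇ {$,a,c}; new: +{$,a,c}
  FOLLOW[S]={$,a,c}  FOLLOW[A]={$,a,c}
pass 2: (stable)
  FOLLOW[S]={$,a,c}  FOLLOW[A]={$,a,c}

FOLLOW(S) = ["$", "a", "c"]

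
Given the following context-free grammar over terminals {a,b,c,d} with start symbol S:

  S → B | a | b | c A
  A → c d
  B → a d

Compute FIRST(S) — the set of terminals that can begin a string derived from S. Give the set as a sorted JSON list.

FIRST iteration:
iter 1:
  A via A→c d: +{c}
  B via B→a d: +{a}
  S via S→B: +{a}
  S via S→b: +{b}
  S via S→c A: +{c}
  FIRST[S]={a,b,c}  FIRST[A]={c}  FIRST[B]={a}
iter 2: done
  FIRST[S]={a,b,c}  FIRST[A]={c}  FIRST[B]={a}

FIRST(S) = ["a", "b", "c"]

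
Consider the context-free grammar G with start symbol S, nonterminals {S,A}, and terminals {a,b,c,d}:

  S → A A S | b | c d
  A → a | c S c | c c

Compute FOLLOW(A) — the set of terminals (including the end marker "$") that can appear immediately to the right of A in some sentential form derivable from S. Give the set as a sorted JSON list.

FIRST iteration:
pass 1:
  A via A→a: +{a}
  A via A→c S c: +{c}
  S via S→A A S: +{a,c}
  S via S→b: +{b}
  S: {a,b,c}  A: {a,c}
pass 2: — fixpoint
  S: {a,b,c}  A: {a,c}

Compute FOLLOW by fixpoint:
seed FOLLOW(S) with $
pass 1:
  A→c S c: FOLLOW(S) ⊇ FIRST(c) = {c}; new: +{c}
  S→A A S: FOLLOW(A) ⊇ FIRST(A) = {a,c}; new: +{a,c}
  S→A A S: FOLLOW(A) ⊇ FIRST(S) = {a,b,c}; new: +{b}
  FOLLOW(S)={$,c}  FOLLOW(A)={a,b,c}
pass 2: (no change)
  FOLLOW(S)={$,c}  FOLLOW(A)={a,b,c}

FOLLOW(A) = ["a", "b", "c"]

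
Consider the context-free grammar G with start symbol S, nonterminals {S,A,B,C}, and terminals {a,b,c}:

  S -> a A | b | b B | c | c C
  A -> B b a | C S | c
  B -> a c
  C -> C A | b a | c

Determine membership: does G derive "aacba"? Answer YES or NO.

CNF form of G:
  S -> T0 B | T1 A | T2 C | b | c
  A -> B X3 | C S | c
  B -> T1 T2
  C -> C A | T0 T1 | c
  T0 -> b
  T1 -> a
  T2 -> c
  X3 -> T0 T1

CYK fill:
  cell(0,0) a: {T1}  orig:{}
  cell(1,1) a: {T1}  orig:{}
  cell(2,2) c: {A,C,S,T2}  orig:{A,C,S}
  cell(3,3) b: {S,T0}  orig:{S}
  cell(4,4) a: {T1}  orig:{}
  cell(0,1) aa: ∅
  cell(1,2) ac: {B,S}
  cell(2,3) cb: {A}
  cell(3,4) ba: {C,X3}  orig:{C}
  cell(0,2) aac: ∅
  cell(1,3) acb: {S}
  cell(2,4) cba: {S}
  cell(0,3) aacb: ∅
  cell(1,4) acba: {A}
  cell(0,4) aacba: {S}

S ∈ T[0,4] ⇒ YES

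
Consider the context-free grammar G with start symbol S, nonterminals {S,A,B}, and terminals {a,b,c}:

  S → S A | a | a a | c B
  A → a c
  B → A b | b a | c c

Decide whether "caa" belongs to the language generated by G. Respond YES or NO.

Convert to CNF:
  S -> S A | T0 T0 | T1 B | a
  A -> T0 T1
  B -> A T2 | T1 T1 | T2 T0
  T0 -> a
  T1 -> c
  T2 -> b

Fill CYK table bottom-up:
  cell(0,0) c: {T1}  orig:{}
  cell(1,1) a: {S,T0}  orig:{S}
  cell(2,2) a: {S,T0}  orig:{S}
  cell(0,1) ca: ∅
  cell(1,2) aa: {S}
  cell(0,2) caa: ∅

S ∉ T[0,2] ⇒ NO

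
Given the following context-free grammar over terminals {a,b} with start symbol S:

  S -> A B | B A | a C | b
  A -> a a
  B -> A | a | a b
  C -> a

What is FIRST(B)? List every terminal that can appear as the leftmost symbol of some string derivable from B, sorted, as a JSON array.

FIRST sets, iterate to fixpoint:
pass 1:
  A via A→a a: +{a}
  B via B→A: +{a}
  C via C→a: +{a}
  S via S→A B: +{a}
  S via S→b: +{b}
  FIRST[S]={a,b}  FIRST[A]={a}  FIRST[B]={a}  FIRST[C]={a}
pass 2: (no change)
  FIRST[S]={a,b}  FIRST[A]={a}  FIRST[B]={a}  FIRST[C]={a}

FIRST(B) = ["a"]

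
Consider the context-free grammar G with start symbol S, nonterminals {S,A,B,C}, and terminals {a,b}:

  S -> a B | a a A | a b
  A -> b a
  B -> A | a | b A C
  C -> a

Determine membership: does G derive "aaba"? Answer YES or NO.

CNF form of G:
  S -> T1 B | T1 T0 | T1 X3
  A -> T0 T1
  B -> T0 T1 | T0 X2 | a
  C -> a
  T0 -> b
  T1 -> a
  X2 -> A C
  X3 -> T1 A

CYK table (by increasing span):
  [0..0]={B,C,T1}  "a"  orig:{B,C}
  [1..1]={B,C,T1}  "a"  orig:{B,C}
  [2..2]={T0}  "b"  orig:{}
  [3..3]={B,C,T1}  "a"  orig:{B,C}
  [0..1]={S}  "aa"
  [1..2]={S}  "ab"
  [2..3]={A,B}  "ba"
  [0..2]=∅  "aab"
  [1..3]={S,X3}  "aba"  orig:{S}
  [0..3]={S}  "aaba"

S ∈ T[0,3] ⇒ YES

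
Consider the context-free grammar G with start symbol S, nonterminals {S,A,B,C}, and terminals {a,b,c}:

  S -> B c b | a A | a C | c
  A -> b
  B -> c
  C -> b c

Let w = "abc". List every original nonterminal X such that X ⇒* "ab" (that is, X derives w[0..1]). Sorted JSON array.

CNF form of G:
  S -> B X3 | T2 A | T2 C | c
  A -> b
  B -> c
  C -> T0 T1
  T0 -> b
  T1 -> c
  T2 -> a
  X3 -> T1 T0

CYK fill — only the sub-triangle for w[0..1]:
  cell(0,0) a: {T2}  orig:{}
  cell(1,1) b: {A,T0}  orig:{A}
  cell(0,1) ab: {S}

Original NTs in T[0,1] deriving "ab": ["S"]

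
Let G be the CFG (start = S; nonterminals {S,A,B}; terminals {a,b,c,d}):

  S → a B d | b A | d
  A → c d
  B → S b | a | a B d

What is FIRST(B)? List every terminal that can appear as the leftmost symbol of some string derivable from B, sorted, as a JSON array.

FIRST iteration:
pass 1:
  A via A→c d: +{c}
  B via B→a: +{a}
  S via S→a B d: +{a}
  S via S→b A: +{b}
  S via S→d: +{d}
  FIRST[S]={a,b,d}  FIRST[A]={c}  FIRST[B]={a}
pass 2:
  B via B→S b: +{b,d}
  FIRST[S]={a,b,d}  FIRST[A]={c}  FIRST[B]={a,b,d}
pass 3: done
  FIRST[S]={a,b,d}  FIRST[A]={c}  FIRST[B]={a,b,d}

FIRST(B) = ["a", "b", "d"]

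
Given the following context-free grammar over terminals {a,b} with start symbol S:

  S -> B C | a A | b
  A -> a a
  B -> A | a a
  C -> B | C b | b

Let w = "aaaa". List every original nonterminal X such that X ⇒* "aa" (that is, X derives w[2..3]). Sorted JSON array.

CNF form of G:
  S -> B C | T0 A | b
  A -> T0 T0
  B -> T0 T0
  C -> C T1 | T0 T0 | b
  T0 -> a
  T1 -> b

CYK table (by increasing span) (cells [i..j] with 2 ≤ i ≤ j ≤ 3 only):
  cell(2,2) a: {T0}  orig:{}
  cell(3,3) a: {T0}  orig:{}
  cell(2,3) aa: {A,B,C}

Original NTs in T[2,3] deriving "aa": ["A", "B", "C"]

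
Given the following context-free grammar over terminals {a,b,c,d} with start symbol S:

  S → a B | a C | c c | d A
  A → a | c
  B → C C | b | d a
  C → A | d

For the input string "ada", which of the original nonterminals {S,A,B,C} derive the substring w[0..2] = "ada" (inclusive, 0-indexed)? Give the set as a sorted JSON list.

CNF form of G:
  S -> T0 A | T1 B | T1 C | T2 T2
  A -> a | c
  B -> C C | T0 T1 | b
  C -> a | c | d
  T0 -> d
  T1 -> a
  T2 -> c

Fill CYK table bottom-up — only the sub-triangle for w[0..2]:
  T[0,0] 'a' = {A,C,T1}  orig:{A,C}
  T[1,1] 'd' = {C,T0}  orig:{C}
  T[2,2] 'a' = {A,C,T1}  orig:{A,C}
  T[0,1] 'ad' = {B,S}
  T[1,2] 'da' = {B,S}
  T[0,2] 'ada' = {S}

Original NTs in T[0,2] deriving "ada": ["S"]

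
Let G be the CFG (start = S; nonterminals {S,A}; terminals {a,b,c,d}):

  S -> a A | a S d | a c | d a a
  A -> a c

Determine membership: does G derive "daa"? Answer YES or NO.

CNF form of G:
  S -> T0 A | T0 T1 | T0 X3 | T2 X4
  A -> T0 T1
  T0 -> a
  T1 -> c
  T2 -> d
  X3 -> S T2
  X4 -> T0 T0

Fill CYK table bottom-up:
  cell(0,0) d: {T2}  orig:{}
  cell(1,1) a: {T0}  orig:{}
  cell(2,2) a: {T0}  orig:{}
  cell(0,1) da: ∅
  cell(1,2) aa: {X4}  orig:{}
  cell(0,2) daa: {S}

S ∈ T[0,2] ⇒ YES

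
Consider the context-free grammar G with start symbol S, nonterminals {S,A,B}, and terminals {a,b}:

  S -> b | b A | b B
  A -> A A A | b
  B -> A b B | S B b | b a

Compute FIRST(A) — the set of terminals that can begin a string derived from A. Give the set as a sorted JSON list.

FIRST sets, iterate to fixpoint:
[1]
  A via A→b: +{b}
  B via B→A b B: +{b}
  S via S→b: +{b}
  FIRST(S)={b}  FIRST(A)={b}  FIRST(B)={b}
[2] done
  FIRST(S)={b}  FIRST(A)={b}  FIRST(B)={b}

FIRST(A) = ["b"]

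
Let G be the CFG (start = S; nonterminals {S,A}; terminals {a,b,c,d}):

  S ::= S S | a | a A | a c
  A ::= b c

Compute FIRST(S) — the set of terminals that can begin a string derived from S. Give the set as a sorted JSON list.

FIRST sets, iterate to fixpoint:
iter 1:
  A via A→b c: +{b}
  S via S→a: +{a}
  S: {a}  A: {b}
iter 2: (no change)
  S: {a}  A: {b}

FIRST(S) = ["a"]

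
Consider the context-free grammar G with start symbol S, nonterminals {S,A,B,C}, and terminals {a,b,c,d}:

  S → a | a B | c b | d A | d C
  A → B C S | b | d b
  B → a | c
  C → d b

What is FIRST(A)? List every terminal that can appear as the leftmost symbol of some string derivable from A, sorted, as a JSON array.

Compute FIRST by fixpoint:
iter 1:
  A via A→b: +{b}
  A via A→d b: +{d}
  B via B→a: +{a}
  B via B→c: +{c}
  C via C→d b: +{d}
  S via S→a: +{a}
  S via S→c b: +{c}
  S via S→d A: +{d}
  S: {a,c,d}  A: {b,d}  B: {a,c}  C: {d}
iter 2:
  A via A→B C S: +{a,c}
  S: {a,c,d}  A: {a,b,c,d}  B: {a,c}  C: {d}
iter 3: (stable)
  S: {a,c,d}  A: {a,b,c,d}  B: {a,c}  C: {d}

FIRST(A) = ["a", "b", "c", "d"]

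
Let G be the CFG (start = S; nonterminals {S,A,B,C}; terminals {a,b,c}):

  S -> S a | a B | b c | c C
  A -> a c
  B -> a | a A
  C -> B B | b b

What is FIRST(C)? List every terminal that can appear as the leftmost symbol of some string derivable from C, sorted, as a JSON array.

Compute FIRST by fixpoint:
iter 1:
  A via A→a c: +{a}
  B via B→a: +{a}
  C via C→B B: +{a}
  C via C→b b: +{b}
  S via S→a B: +{a}
  S via S→b c: +{b}
  S via S→c C: +{c}
  FIRST(S)={a,b,c}  FIRST(A)={a}  FIRST(B)={a}  FIRST(C)={a,b}
iter 2: (stable)
  FIRST(S)={a,b,c}  FIRST(A)={a}  FIRST(B)={a}  FIRST(C)={a,b}

FIRST(C) = ["a", "b"]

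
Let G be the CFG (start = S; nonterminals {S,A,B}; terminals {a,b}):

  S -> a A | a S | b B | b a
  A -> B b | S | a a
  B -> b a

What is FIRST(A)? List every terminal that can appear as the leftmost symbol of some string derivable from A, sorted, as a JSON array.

FIRST sets, iterate to fixpoint:
pass 1:
  A via A→a a: +{a}
  B via B→b a: +{b}
  S via S→a A: +{a}
  S via S→b B: +{b}
  S: {a,b}  A: {a}  B: {b}
pass 2:
  A via A→B b: +{b}
  S: {a,b}  A: {a,b}  B: {b}
pass 3: — fixpoint
  S: {a,b}  A: {a,b}  B: {b}

FIRST(A) = ["a", "b"]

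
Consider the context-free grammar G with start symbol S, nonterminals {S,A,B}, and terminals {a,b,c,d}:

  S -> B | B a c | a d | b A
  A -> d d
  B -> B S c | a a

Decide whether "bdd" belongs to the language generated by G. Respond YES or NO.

Convert to CNF:
  S -> B X5 | B X6 | T2 T0 | T2 T2 | T3 A
  A -> T0 T0
  B -> B X4 | T2 T2
  T0 -> d
  T1 -> c
  T2 -> a
  T3 -> b
  X4 -> S T1
  X5 -> S T1
  X6 -> T2 T1

Fill CYK table bottom-up:
  cell(0,0) b: {T3}  orig:{}
  cell(1,1) d: {T0}  orig:{}
  cell(2,2) d: {T0}  orig:{}
  cell(0,1) bd: ∅
  cell(1,2) dd: {A}
  cell(0,2) bdd: {S}

S ∈ T[0,2] ⇒ YES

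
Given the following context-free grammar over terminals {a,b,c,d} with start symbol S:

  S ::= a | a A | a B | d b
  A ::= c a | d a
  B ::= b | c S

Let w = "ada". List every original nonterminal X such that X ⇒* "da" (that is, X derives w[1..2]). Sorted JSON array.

CNF form of G:
  S -> T1 A | T1 B | T2 T3 | a
  A -> T0 T1 | T2 T1
  B -> T0 S | b
  T0 -> c
  T1 -> a
  T2 -> d
  T3 -> b

CYK fill — only the sub-triangle for w[1..2]:
  [1..1]={T2}  "d"  orig:{}
  [2..2]={S,T1}  "a"  orig:{S}
  [1..2]={A}  "da"

Original NTs in T[1,2] deriving "da": ["A"]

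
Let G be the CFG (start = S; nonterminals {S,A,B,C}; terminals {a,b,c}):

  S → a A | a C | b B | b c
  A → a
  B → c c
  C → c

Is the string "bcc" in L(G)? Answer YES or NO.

Convert to CNF:
  S -> T1 A | T1 C | T2 B | T2 T0
  A -> a
  B -> T0 T0
  C -> c
  T0 -> c
  T1 -> a
  T2 -> b

CYK fill:
  [0..0]={T2}  "b"  orig:{}
  [1..1]={C,T0}  "c"  orig:{C}
  [2..2]={C,T0}  "c"  orig:{C}
  [0..1]={S}  "bc"
  [1..2]={B}  "cc"
  [0..2]={S}  "bcc"

S ∈ T[0,2] ⇒ YES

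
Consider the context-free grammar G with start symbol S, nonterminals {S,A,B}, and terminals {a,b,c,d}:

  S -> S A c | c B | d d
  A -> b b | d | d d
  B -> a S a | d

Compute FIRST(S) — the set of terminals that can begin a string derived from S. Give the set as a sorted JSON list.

FIRST sets, iterate to fixpoint:
pass 1:
  A via A→b b: +{b}
  A via A→d: +{d}
  B via B→a S a: +{a}
  B via B→d: +{d}
  S via S→c B: +{c}
  S via S→d d: +{d}
  S: {c,d}  A: {b,d}  B: {a,d}
pass 2: done
  S: {c,d}  A: {b,d}  B: {a,d}

FIRST(S) = ["c", "d"]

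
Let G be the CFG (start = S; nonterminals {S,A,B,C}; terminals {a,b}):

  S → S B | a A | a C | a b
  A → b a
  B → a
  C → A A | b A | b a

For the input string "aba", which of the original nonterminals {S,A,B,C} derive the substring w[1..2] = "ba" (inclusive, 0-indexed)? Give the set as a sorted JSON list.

Convert to CNF:
  S -> S B | T1 A | T1 C | T1 T0
  A -> T0 T1
  B -> a
  C -> A A | T0 A | T0 T1
  T0 -> b
  T1 -> a

CYK fill — only the sub-triangle for w[1..2]:
  cell(1,1) b: {T0}  orig:{}
  cell(2,2) a: {B,T1}  orig:{B}
  cell(1,2) ba: {A,C}

Original NTs in T[1,2] deriving "ba": ["A", "C"]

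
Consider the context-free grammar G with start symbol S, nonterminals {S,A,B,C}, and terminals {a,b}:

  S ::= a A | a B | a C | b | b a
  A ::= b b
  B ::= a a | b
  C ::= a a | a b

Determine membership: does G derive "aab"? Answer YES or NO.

Convert to CNF:
  S -> T0 T1 | T1 A | T1 B | T1 C | b
  A -> T0 T0
  B -> T1 T1 | b
  C -> T1 T0 | T1 T1
  T0 -> b
  T1 -> a

Fill CYK table bottom-up:
  cell(0,0) a: {T1}  orig:{}
  cell(1,1) a: {T1}  orig:{}
  cell(2,2) b: {B,S,T0}  orig:{B,S}
  cell(0,1) aa: {B,C}
  cell(1,2) ab: {C,S}
  cell(0,2) aab: {S}

S ∈ T[0,2] ⇒ YES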